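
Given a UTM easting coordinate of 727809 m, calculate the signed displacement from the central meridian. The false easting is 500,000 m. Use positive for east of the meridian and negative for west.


displacement = 727809 - 500000 = 227809 m

227809 m


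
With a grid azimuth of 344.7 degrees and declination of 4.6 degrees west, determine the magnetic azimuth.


magnetic azimuth = grid azimuth - declination (east +ve)
mag_az = 344.7 - -4.6 = 349.3 degrees

349.3 degrees


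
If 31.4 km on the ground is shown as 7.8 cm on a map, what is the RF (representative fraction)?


ground = 31.4 km = 3140000 cm; RF denominator = ground / map = 3140000 / 7.8 ≈ 402564; RF = 1:402564

1:402564


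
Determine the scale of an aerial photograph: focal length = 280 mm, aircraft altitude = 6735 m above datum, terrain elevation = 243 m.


scale = f / (H - h) = 280 mm / 6492 m = 280 / 6492000 = 1:23186

1:23186


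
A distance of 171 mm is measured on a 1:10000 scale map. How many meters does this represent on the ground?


ground = 171 mm * 10000 / 1000 = 1710.0 m

1710.0 m


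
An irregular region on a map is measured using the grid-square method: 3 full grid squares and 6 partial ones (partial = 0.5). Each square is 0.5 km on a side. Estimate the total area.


effective squares = 3 + 6 * 0.5 = 6.0
area = 6.0 * 0.25 = 1.5 km^2

1.5 km^2


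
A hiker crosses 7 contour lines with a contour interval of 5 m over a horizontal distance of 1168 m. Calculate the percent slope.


elevation change = 7 * 5 = 35 m
slope = 35 / 1168 * 100 = 3.0%

3.0%


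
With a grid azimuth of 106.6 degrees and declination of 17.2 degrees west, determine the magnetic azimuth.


magnetic azimuth = grid azimuth - declination (east +ve)
mag_az = 106.6 - -17.2 = 123.8 degrees

123.8 degrees


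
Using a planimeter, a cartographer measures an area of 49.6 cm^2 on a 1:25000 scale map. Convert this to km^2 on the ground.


ground_area = 49.6 * (25000/100)^2 = 3100000.0 m^2 = 3.1 km^2

3.1 km^2


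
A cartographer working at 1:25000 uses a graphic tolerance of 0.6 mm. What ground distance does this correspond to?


ground = 0.6 mm * 25000 / 1000 = 15.0 m

15.0 m


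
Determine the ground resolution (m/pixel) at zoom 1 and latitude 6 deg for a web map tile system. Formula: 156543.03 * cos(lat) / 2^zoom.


res = 156543.03 * cos(6) / 2^1 = 156543.03 * 0.9945219 / 2 = 77842.74 m/pixel

77842.74 m/pixel


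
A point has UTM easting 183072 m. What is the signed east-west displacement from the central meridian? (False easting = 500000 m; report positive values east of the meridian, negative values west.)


displacement = 183072 - 500000 = -316928 m

-316928 m


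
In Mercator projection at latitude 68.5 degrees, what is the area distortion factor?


area_distortion = 1/cos^2(68.5) = 7.445

7.445


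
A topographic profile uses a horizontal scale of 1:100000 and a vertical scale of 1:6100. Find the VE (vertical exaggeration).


VE = horizontal_scale / vertical_scale = 100000 / 6100 ≈ 16.4

16.4x


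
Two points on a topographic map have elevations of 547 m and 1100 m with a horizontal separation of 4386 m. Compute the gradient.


gradient = (1100 - 547) / 4386 = 553 / 4386 = 0.1261

0.1261


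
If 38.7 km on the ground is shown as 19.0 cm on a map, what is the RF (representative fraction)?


ground = 38.7 km = 3870000 cm; RF denominator = ground / map = 3870000 / 19.0 ≈ 203684; RF = 1:203684

1:203684


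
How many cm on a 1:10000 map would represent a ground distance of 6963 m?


map_cm = 6963 * 100 / 10000 = 69.63 cm

69.63 cm


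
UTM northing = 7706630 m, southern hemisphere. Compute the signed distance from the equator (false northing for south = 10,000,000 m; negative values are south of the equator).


For southern: actual = 7706630 - 10000000 = -2293370 m

-2293370 m


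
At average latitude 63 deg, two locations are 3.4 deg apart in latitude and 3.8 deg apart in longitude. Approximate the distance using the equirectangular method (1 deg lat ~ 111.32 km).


dlat_km = 3.4 * 111.32 = 378.488
dlon_km = 3.8 * 111.32 * cos(63) ≈ 192.045
dist = sqrt(378.488^2 + 192.045^2) ≈ 424.4 km

424.4 km


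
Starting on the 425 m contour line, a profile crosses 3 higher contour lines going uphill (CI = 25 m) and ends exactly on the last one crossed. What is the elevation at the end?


elevation = 425 + 3 * 25 = 500 m

500 m


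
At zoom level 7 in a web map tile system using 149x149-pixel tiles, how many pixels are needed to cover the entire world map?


tiles per axis = 2^7 = 128
total tiles = 128^2 = 16384
pixels per axis = 128 * 149 = 19072
total pixels = 19072^2 = 363741184

363741184 pixels


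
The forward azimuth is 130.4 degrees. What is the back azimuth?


back azimuth = (130.4 + 180) mod 360 = 310.4 degrees

310.4 degrees


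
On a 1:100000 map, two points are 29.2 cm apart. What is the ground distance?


ground = 29.2 cm * 100000 / 100 = 29200.0 m = 29.2 km

29.2 km


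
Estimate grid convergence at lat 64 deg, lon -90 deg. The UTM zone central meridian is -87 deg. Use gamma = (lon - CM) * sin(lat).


gamma = (-90 - -87) * sin(64) = -3 * 0.898794 = -2.696 degrees

-2.696 degrees


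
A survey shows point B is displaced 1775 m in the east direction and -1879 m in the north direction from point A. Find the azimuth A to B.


az = atan2(1775, -1879) = 136.6 deg
adjusted to 0-360: 136.6 degrees

136.6 degrees


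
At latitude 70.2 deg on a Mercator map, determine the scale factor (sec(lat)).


SF = 1 / cos(70.2) = 1 / 0.338738 = 2.952

2.952


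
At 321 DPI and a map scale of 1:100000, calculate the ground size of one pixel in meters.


pixel_cm = 2.54 / 321 ≈ 0.007913 cm
ground = pixel_cm * 100000 / 100 = 2.54 * 100000 / (321 * 100) = 254000 / 32100 ≈ 7.91 m

7.91 m


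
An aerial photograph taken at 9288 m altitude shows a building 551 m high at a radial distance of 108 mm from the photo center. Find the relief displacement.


d = h * r / H = 551 * 108 / 9288 = 6.41 mm

6.41 mm


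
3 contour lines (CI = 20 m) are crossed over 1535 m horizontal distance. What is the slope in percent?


elevation change = 3 * 20 = 60 m
slope = 60 / 1535 * 100 = 3.9%

3.9%


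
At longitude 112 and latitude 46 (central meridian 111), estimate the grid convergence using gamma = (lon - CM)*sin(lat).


gamma = (112 - 111) * sin(46) = 1 * 0.71934 = 0.719 degrees

0.719 degrees


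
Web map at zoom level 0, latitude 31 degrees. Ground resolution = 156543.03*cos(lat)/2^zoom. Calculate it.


res = 156543.03 * cos(31) / 2^0 = 156543.03 * 0.8571673 / 1 = 134183.57 m/pixel

134183.57 m/pixel


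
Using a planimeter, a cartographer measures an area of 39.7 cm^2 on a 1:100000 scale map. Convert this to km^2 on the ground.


ground_area = 39.7 * (100000/100)^2 = 39700000.0 m^2 = 39.7 km^2

39.7 km^2


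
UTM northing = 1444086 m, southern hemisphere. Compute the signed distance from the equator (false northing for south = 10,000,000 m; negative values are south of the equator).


For southern: actual = 1444086 - 10000000 = -8555914 m

-8555914 m


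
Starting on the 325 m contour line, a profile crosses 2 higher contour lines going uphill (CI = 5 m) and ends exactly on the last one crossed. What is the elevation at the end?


elevation = 325 + 2 * 5 = 335 m

335 m


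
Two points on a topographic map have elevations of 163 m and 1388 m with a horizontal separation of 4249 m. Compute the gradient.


gradient = (1388 - 163) / 4249 = 1225 / 4249 = 0.2883

0.2883


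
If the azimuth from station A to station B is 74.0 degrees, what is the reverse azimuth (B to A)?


back azimuth = (74.0 + 180) mod 360 = 254.0 degrees

254.0 degrees


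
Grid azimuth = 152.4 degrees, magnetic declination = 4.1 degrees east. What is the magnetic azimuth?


magnetic azimuth = grid azimuth - declination (east +ve)
mag_az = 152.4 - 4.1 = 148.3 degrees

148.3 degrees


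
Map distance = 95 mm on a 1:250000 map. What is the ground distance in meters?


ground = 95 mm * 250000 / 1000 = 23750.0 m

23750.0 m


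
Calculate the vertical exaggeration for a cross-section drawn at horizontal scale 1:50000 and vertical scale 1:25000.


VE = horizontal_scale / vertical_scale = 50000 / 25000 = 2.0

2.0x


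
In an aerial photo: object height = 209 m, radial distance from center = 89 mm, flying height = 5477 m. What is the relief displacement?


d = h * r / H = 209 * 89 / 5477 = 3.4 mm

3.4 mm


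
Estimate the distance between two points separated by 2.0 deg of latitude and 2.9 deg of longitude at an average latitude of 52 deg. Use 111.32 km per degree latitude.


dlat_km = 2.0 * 111.32 = 222.64
dlon_km = 2.9 * 111.32 * cos(52) ≈ 198.753
dist = sqrt(222.64^2 + 198.753^2) ≈ 298.4 km

298.4 km


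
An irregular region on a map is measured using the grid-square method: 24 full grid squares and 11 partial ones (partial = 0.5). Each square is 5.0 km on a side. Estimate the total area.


effective squares = 24 + 11 * 0.5 = 29.5
area = 29.5 * 25.0 = 737.5 km^2

737.5 km^2


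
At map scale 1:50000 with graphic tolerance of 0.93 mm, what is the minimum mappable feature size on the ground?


ground = 0.93 mm * 50000 / 1000 = 46.5 m

46.5 m


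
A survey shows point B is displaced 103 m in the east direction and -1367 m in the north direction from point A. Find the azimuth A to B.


az = atan2(103, -1367) = 175.7 deg
adjusted to 0-360: 175.7 degrees

175.7 degrees


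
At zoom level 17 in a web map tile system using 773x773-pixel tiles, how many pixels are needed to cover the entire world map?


tiles per axis = 2^17 = 131072
total tiles = 131072^2 = 17179869184
pixels per axis = 131072 * 773 = 101318656
total pixels = 101318656^2 = 10265470053646336

10265470053646336 pixels


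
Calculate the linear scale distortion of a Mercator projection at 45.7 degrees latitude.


SF = 1 / cos(45.7) = 1 / 0.698415 = 1.432

1.432


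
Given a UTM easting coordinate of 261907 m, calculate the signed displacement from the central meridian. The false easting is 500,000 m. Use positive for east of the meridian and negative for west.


displacement = 261907 - 500000 = -238093 m

-238093 m


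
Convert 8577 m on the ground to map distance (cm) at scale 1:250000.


map_cm = 8577 * 100 / 250000 = 3.4308 cm ≈ 3.43 cm

3.43 cm


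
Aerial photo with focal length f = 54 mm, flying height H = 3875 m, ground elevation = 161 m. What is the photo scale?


scale = f / (H - h) = 54 mm / 3714 m = 54 / 3714000 = 1:68778

1:68778


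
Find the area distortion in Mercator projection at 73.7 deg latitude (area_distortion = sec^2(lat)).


area_distortion = 1/cos^2(73.7) = 12.695

12.695


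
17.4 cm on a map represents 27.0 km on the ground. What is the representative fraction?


ground = 27.0 km = 2700000 cm; RF denominator = ground / map = 2700000 / 17.4 ≈ 155172; RF = 1:155172

1:155172


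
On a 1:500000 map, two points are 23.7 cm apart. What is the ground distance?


ground = 23.7 cm * 500000 / 100 = 118500.0 m = 118.5 km

118.5 km


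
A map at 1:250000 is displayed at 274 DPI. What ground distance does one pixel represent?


pixel_cm = 2.54 / 274 ≈ 0.00927 cm
ground = pixel_cm * 250000 / 100 = 2.54 * 250000 / (274 * 100) = 635000 / 27400 ≈ 23.18 m

23.18 m


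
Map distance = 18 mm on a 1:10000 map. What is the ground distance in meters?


ground = 18 mm * 10000 / 1000 = 180.0 m

180.0 m


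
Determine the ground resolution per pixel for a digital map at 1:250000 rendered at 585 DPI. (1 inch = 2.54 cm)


pixel_cm = 2.54 / 585 ≈ 0.004342 cm
ground = pixel_cm * 250000 / 100 = 2.54 * 250000 / (585 * 100) = 635000 / 58500 ≈ 10.85 m

10.85 m


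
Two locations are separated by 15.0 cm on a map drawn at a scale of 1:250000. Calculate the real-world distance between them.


ground = 15.0 cm * 250000 / 100 = 37500.0 m = 37.5 km

37.5 km


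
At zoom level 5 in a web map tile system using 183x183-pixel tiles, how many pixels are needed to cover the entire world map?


tiles per axis = 2^5 = 32
total tiles = 32^2 = 1024
pixels per axis = 32 * 183 = 5856
total pixels = 5856^2 = 34292736

34292736 pixels


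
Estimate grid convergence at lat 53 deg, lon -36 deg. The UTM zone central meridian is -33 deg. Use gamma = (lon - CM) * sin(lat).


gamma = (-36 - -33) * sin(53) = -3 * 0.798636 = -2.396 degrees

-2.396 degrees


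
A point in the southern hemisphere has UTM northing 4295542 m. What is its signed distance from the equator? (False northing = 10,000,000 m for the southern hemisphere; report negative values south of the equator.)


For southern: actual = 4295542 - 10000000 = -5704458 m

-5704458 m


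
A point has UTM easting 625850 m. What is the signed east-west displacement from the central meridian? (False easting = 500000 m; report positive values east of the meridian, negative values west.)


displacement = 625850 - 500000 = 125850 m

125850 m


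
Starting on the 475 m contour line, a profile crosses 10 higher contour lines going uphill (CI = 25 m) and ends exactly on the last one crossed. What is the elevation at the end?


elevation = 475 + 10 * 25 = 725 m

725 m


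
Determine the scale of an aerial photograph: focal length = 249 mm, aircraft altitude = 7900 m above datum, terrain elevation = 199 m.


scale = f / (H - h) = 249 mm / 7701 m = 249 / 7701000 = 1:30928

1:30928


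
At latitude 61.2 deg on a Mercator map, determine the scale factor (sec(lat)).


SF = 1 / cos(61.2) = 1 / 0.481754 = 2.076

2.076


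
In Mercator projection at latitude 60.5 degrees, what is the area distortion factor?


area_distortion = 1/cos^2(60.5) = 4.124

4.124


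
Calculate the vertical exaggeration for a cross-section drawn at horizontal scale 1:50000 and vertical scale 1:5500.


VE = horizontal_scale / vertical_scale = 50000 / 5500 ≈ 9.1

9.1x


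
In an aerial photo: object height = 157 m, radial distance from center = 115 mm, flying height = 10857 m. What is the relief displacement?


d = h * r / H = 157 * 115 / 10857 = 1.66 mm

1.66 mm


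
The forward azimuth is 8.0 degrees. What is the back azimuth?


back azimuth = (8.0 + 180) mod 360 = 188.0 degrees

188.0 degrees


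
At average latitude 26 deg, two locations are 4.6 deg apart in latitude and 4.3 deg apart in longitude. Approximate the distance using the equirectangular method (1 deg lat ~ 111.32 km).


dlat_km = 4.6 * 111.32 = 512.072
dlon_km = 4.3 * 111.32 * cos(26) ≈ 430.231
dist = sqrt(512.072^2 + 430.231^2) ≈ 668.8 km

668.8 km


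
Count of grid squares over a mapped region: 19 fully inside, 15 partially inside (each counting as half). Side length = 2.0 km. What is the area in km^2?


effective squares = 19 + 15 * 0.5 = 26.5
area = 26.5 * 4.0 = 106.0 km^2

106.0 km^2


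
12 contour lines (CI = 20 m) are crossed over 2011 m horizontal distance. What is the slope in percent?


elevation change = 12 * 20 = 240 m
slope = 240 / 2011 * 100 = 11.9%

11.9%


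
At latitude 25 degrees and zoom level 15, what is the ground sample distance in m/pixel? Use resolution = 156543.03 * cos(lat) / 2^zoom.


res = 156543.03 * cos(25) / 2^15 = 156543.03 * 0.90630779 / 32768 = 4.33 m/pixel

4.33 m/pixel


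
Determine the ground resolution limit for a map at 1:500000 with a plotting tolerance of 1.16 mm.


ground = 1.16 mm * 500000 / 1000 = 580.0 m

580.0 m


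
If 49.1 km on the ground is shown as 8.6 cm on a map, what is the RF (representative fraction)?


ground = 49.1 km = 4910000 cm; RF denominator = ground / map = 4910000 / 8.6 ≈ 570930; RF = 1:570930

1:570930


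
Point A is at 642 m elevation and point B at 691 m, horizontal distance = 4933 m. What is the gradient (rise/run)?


gradient = (691 - 642) / 4933 = 49 / 4933 = 0.0099

0.0099


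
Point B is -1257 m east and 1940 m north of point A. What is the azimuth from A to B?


az = atan2(-1257, 1940) = -32.9 deg
adjusted to 0-360: 327.1 degrees

327.1 degrees


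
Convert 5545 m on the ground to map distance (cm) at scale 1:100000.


map_cm = 5545 * 100 / 100000 = 5.545 cm ≈ 5.55 cm

5.55 cm


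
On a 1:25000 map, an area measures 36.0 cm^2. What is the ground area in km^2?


ground_area = 36.0 * (25000/100)^2 = 2250000.0 m^2 = 2.25 km^2

2.25 km^2


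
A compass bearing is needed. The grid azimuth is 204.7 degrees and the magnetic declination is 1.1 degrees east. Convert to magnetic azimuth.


magnetic azimuth = grid azimuth - declination (east +ve)
mag_az = 204.7 - 1.1 = 203.6 degrees

203.6 degrees


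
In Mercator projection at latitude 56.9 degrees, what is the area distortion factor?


area_distortion = 1/cos^2(56.9) = 3.353

3.353


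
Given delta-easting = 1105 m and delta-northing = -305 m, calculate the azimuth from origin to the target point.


az = atan2(1105, -305) = 105.4 deg
adjusted to 0-360: 105.4 degrees

105.4 degrees


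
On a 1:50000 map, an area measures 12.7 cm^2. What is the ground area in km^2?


ground_area = 12.7 * (50000/100)^2 = 3175000.0 m^2 = 3.175 km^2

3.175 km^2


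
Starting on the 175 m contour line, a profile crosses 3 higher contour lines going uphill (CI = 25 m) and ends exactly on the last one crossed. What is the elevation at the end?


elevation = 175 + 3 * 25 = 250 m

250 m


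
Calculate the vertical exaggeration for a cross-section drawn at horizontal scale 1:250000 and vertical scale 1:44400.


VE = horizontal_scale / vertical_scale = 250000 / 44400 ≈ 5.6

5.6x


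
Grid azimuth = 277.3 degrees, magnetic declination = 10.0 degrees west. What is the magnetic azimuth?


magnetic azimuth = grid azimuth - declination (east +ve)
mag_az = 277.3 - -10.0 = 287.3 degrees

287.3 degrees


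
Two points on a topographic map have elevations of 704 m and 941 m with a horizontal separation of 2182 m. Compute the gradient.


gradient = (941 - 704) / 2182 = 237 / 2182 = 0.1086

0.1086


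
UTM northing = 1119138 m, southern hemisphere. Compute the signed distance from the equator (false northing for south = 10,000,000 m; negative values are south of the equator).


For southern: actual = 1119138 - 10000000 = -8880862 m

-8880862 m


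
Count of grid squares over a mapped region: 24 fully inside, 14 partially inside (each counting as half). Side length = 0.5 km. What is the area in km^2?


effective squares = 24 + 14 * 0.5 = 31.0
area = 31.0 * 0.25 = 7.75 km^2

7.75 km^2


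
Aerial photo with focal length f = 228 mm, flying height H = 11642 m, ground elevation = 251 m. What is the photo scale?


scale = f / (H - h) = 228 mm / 11391 m = 228 / 11391000 = 1:49961

1:49961


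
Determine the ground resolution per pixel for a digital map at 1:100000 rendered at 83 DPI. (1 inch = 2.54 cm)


pixel_cm = 2.54 / 83 ≈ 0.030602 cm
ground = pixel_cm * 100000 / 100 = 2.54 * 100000 / (83 * 100) = 254000 / 8300 ≈ 30.6 m

30.6 m


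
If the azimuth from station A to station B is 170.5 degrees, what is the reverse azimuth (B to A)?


back azimuth = (170.5 + 180) mod 360 = 350.5 degrees

350.5 degrees


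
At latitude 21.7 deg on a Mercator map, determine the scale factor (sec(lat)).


SF = 1 / cos(21.7) = 1 / 0.929133 = 1.076

1.076


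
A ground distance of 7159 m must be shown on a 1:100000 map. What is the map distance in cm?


map_cm = 7159 * 100 / 100000 = 7.159 cm ≈ 7.16 cm

7.16 cm


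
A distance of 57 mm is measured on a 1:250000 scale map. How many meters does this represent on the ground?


ground = 57 mm * 250000 / 1000 = 14250.0 m

14250.0 m


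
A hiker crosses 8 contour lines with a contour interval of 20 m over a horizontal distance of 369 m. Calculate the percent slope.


elevation change = 8 * 20 = 160 m
slope = 160 / 369 * 100 = 43.4%

43.4%


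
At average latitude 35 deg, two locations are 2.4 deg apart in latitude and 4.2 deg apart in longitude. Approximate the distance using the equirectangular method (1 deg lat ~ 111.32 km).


dlat_km = 2.4 * 111.32 = 267.168
dlon_km = 4.2 * 111.32 * cos(35) ≈ 382.99
dist = sqrt(267.168^2 + 382.99^2) ≈ 467.0 km

467.0 km


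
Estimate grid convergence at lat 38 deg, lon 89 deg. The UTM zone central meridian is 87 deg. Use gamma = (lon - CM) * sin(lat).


gamma = (89 - 87) * sin(38) = 2 * 0.615661 = 1.231 degrees

1.231 degrees


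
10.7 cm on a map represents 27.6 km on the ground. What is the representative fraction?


ground = 27.6 km = 2760000 cm; RF denominator = ground / map = 2760000 / 10.7 ≈ 257944; RF = 1:257944

1:257944


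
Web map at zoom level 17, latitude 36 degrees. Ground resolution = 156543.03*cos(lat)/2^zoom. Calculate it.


res = 156543.03 * cos(36) / 2^17 = 156543.03 * 0.80901699 / 131072 = 0.97 m/pixel

0.97 m/pixel


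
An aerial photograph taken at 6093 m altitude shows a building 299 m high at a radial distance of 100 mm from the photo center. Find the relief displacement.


d = h * r / H = 299 * 100 / 6093 = 4.91 mm

4.91 mm


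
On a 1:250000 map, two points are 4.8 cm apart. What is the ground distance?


ground = 4.8 cm * 250000 / 100 = 12000.0 m = 12.0 km

12.0 km


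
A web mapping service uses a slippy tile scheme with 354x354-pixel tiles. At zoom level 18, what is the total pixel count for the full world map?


tiles per axis = 2^18 = 262144
total tiles = 262144^2 = 68719476736
pixels per axis = 262144 * 354 = 92798976
total pixels = 92798976^2 = 8611649946648576

8611649946648576 pixels


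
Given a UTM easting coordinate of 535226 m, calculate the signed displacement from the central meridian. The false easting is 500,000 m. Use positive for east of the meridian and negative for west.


displacement = 535226 - 500000 = 35226 m

35226 m


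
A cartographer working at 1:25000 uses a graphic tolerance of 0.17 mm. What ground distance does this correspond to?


ground = 0.17 mm * 25000 / 1000 = 4.25 m

4.25 m


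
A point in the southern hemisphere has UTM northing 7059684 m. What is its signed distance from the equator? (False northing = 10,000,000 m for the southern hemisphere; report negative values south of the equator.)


For southern: actual = 7059684 - 10000000 = -2940316 m

-2940316 m


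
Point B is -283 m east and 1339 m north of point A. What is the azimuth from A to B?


az = atan2(-283, 1339) = -11.9 deg
adjusted to 0-360: 348.1 degrees

348.1 degrees


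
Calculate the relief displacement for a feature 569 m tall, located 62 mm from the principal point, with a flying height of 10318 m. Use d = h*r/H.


d = h * r / H = 569 * 62 / 10318 = 3.42 mm

3.42 mm


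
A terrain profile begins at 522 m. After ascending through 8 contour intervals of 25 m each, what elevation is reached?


elevation = 522 + 8 * 25 = 722 m

722 m


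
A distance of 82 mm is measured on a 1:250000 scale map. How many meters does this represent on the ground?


ground = 82 mm * 250000 / 1000 = 20500.0 m

20500.0 m


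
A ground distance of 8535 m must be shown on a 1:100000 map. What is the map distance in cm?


map_cm = 8535 * 100 / 100000 = 8.535 cm ≈ 8.54 cm

8.54 cm


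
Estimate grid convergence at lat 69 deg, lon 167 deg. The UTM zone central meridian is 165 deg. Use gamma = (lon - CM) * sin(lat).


gamma = (167 - 165) * sin(69) = 2 * 0.93358 = 1.867 degrees

1.867 degrees


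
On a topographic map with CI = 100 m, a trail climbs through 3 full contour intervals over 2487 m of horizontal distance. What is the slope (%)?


elevation change = 3 * 100 = 300 m
slope = 300 / 2487 * 100 = 12.1%

12.1%


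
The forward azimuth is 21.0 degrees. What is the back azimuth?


back azimuth = (21.0 + 180) mod 360 = 201.0 degrees

201.0 degrees


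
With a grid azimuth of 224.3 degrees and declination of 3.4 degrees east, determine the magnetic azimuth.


magnetic azimuth = grid azimuth - declination (east +ve)
mag_az = 224.3 - 3.4 = 220.9 degrees

220.9 degrees


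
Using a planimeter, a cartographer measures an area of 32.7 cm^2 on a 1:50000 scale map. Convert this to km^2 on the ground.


ground_area = 32.7 * (50000/100)^2 = 8175000.0 m^2 = 8.175 km^2

8.175 km^2


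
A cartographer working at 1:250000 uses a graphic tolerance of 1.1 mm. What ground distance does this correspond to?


ground = 1.1 mm * 250000 / 1000 = 275.0 m

275.0 m


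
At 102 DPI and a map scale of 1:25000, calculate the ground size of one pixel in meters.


pixel_cm = 2.54 / 102 ≈ 0.024902 cm
ground = pixel_cm * 25000 / 100 = 2.54 * 25000 / (102 * 100) = 63500 / 10200 ≈ 6.23 m

6.23 m


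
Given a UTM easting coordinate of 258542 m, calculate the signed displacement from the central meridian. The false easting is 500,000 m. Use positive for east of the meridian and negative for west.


displacement = 258542 - 500000 = -241458 m

-241458 m


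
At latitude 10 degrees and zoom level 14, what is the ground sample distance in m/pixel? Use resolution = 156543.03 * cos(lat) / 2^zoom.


res = 156543.03 * cos(10) / 2^14 = 156543.03 * 0.98480775 / 16384 = 9.41 m/pixel

9.41 m/pixel


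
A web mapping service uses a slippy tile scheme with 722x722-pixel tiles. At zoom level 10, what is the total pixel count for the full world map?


tiles per axis = 2^10 = 1024
total tiles = 1024^2 = 1048576
pixels per axis = 1024 * 722 = 739328
total pixels = 739328^2 = 546605891584

546605891584 pixels


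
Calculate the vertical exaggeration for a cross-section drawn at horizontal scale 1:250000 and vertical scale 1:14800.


VE = horizontal_scale / vertical_scale = 250000 / 14800 ≈ 16.9

16.9x


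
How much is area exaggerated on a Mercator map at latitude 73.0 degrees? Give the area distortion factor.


area_distortion = 1/cos^2(73.0) = 11.698

11.698


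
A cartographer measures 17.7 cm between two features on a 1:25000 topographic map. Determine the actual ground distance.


ground = 17.7 cm * 25000 / 100 = 4425.0 m = 4.425 km

4.425 km


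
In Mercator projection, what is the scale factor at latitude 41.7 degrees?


SF = 1 / cos(41.7) = 1 / 0.746638 = 1.339

1.339


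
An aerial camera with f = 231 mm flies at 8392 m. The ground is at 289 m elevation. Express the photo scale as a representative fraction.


scale = f / (H - h) = 231 mm / 8103 m = 231 / 8103000 = 1:35078

1:35078


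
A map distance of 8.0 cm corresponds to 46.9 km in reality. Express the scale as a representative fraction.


ground = 46.9 km = 4690000 cm; RF denominator = ground / map = 4690000 / 8.0 = 586250; RF = 1:586250

1:586250


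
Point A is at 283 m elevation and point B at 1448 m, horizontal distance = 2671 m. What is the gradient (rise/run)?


gradient = (1448 - 283) / 2671 = 1165 / 2671 = 0.4362

0.4362


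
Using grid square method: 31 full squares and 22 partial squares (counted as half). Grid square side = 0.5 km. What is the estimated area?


effective squares = 31 + 22 * 0.5 = 42.0
area = 42.0 * 0.25 = 10.5 km^2

10.5 km^2


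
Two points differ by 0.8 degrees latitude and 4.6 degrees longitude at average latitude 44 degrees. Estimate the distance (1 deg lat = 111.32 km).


dlat_km = 0.8 * 111.32 = 89.056
dlon_km = 4.6 * 111.32 * cos(44) ≈ 368.354
dist = sqrt(89.056^2 + 368.354^2) ≈ 379.0 km

379.0 km


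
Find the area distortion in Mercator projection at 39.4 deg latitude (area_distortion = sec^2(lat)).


area_distortion = 1/cos^2(39.4) = 1.675

1.675


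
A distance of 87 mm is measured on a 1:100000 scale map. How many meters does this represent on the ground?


ground = 87 mm * 100000 / 1000 = 8700.0 m

8700.0 m


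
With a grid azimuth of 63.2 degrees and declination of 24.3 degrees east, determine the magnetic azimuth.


magnetic azimuth = grid azimuth - declination (east +ve)
mag_az = 63.2 - 24.3 = 38.9 degrees

38.9 degrees


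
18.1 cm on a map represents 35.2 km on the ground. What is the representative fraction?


ground = 35.2 km = 3520000 cm; RF denominator = ground / map = 3520000 / 18.1 ≈ 194475; RF = 1:194475

1:194475


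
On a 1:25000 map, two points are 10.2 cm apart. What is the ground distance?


ground = 10.2 cm * 25000 / 100 = 2550.0 m = 2.55 km

2.55 km


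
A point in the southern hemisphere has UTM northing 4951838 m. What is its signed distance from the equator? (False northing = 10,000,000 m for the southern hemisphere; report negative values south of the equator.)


For southern: actual = 4951838 - 10000000 = -5048162 m

-5048162 m


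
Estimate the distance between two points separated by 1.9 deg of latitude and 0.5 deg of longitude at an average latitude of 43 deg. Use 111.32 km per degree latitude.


dlat_km = 1.9 * 111.32 = 211.508
dlon_km = 0.5 * 111.32 * cos(43) ≈ 40.707
dist = sqrt(211.508^2 + 40.707^2) ≈ 215.4 km

215.4 km


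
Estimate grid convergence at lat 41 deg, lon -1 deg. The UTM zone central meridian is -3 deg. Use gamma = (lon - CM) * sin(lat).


gamma = (-1 - -3) * sin(41) = 2 * 0.656059 = 1.312 degrees

1.312 degrees


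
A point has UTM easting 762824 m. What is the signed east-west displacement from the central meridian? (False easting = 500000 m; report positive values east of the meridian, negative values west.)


displacement = 762824 - 500000 = 262824 m

262824 m


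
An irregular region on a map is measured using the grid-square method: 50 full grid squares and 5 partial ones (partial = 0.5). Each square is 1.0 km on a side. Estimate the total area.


effective squares = 50 + 5 * 0.5 = 52.5
area = 52.5 * 1.0 = 52.5 km^2

52.5 km^2


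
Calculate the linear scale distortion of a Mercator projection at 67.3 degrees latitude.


SF = 1 / cos(67.3) = 1 / 0.385906 = 2.591

2.591


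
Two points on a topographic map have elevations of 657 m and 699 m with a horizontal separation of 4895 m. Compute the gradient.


gradient = (699 - 657) / 4895 = 42 / 4895 = 0.0086

0.0086


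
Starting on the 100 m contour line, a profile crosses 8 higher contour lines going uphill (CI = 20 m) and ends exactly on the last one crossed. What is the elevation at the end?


elevation = 100 + 8 * 20 = 260 m

260 m


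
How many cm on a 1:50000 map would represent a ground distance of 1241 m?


map_cm = 1241 * 100 / 50000 = 2.482 cm ≈ 2.48 cm

2.48 cm


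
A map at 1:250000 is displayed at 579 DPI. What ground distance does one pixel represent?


pixel_cm = 2.54 / 579 ≈ 0.004387 cm
ground = pixel_cm * 250000 / 100 = 2.54 * 250000 / (579 * 100) = 635000 / 57900 ≈ 10.97 m

10.97 m


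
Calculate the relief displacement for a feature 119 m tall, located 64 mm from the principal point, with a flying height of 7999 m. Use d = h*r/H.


d = h * r / H = 119 * 64 / 7999 = 0.95 mm

0.95 mm


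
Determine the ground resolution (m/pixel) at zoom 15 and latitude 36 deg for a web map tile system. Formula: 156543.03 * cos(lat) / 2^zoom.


res = 156543.03 * cos(36) / 2^15 = 156543.03 * 0.80901699 / 32768 = 3.86 m/pixel

3.86 m/pixel


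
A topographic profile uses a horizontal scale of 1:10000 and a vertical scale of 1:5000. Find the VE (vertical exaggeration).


VE = horizontal_scale / vertical_scale = 10000 / 5000 = 2.0

2.0x


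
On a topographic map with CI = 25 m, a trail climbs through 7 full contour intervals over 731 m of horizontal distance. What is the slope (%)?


elevation change = 7 * 25 = 175 m
slope = 175 / 731 * 100 = 23.9%

23.9%


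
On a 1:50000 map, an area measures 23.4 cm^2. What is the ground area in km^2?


ground_area = 23.4 * (50000/100)^2 = 5850000.0 m^2 = 5.85 km^2

5.85 km^2


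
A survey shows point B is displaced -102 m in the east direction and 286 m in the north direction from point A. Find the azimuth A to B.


az = atan2(-102, 286) = -19.6 deg
adjusted to 0-360: 340.4 degrees

340.4 degrees


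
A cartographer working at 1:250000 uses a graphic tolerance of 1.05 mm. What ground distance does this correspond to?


ground = 1.05 mm * 250000 / 1000 = 262.5 m

262.5 m


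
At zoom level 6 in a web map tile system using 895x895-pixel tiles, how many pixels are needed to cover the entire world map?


tiles per axis = 2^6 = 64
total tiles = 64^2 = 4096
pixels per axis = 64 * 895 = 57280
total pixels = 57280^2 = 3280998400

3280998400 pixels


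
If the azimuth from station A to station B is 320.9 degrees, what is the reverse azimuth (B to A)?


back azimuth = (320.9 + 180) mod 360 = 140.9 degrees

140.9 degrees


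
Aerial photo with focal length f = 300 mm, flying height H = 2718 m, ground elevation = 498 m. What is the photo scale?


scale = f / (H - h) = 300 mm / 2220 m = 300 / 2220000 = 1:7400

1:7400


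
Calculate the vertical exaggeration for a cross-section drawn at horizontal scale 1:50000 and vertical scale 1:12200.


VE = horizontal_scale / vertical_scale = 50000 / 12200 ≈ 4.1

4.1x


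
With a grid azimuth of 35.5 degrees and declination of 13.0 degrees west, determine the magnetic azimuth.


magnetic azimuth = grid azimuth - declination (east +ve)
mag_az = 35.5 - -13.0 = 48.5 degrees

48.5 degrees


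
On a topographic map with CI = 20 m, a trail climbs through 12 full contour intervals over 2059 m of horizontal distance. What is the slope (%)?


elevation change = 12 * 20 = 240 m
slope = 240 / 2059 * 100 = 11.7%

11.7%


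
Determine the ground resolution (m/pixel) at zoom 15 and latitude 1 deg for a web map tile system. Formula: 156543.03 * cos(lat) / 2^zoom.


res = 156543.03 * cos(1) / 2^15 = 156543.03 * 0.9998477 / 32768 = 4.78 m/pixel

4.78 m/pixel


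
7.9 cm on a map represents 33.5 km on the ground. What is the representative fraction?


ground = 33.5 km = 3350000 cm; RF denominator = ground / map = 3350000 / 7.9 ≈ 424051; RF = 1:424051

1:424051


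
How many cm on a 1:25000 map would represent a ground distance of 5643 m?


map_cm = 5643 * 100 / 25000 = 22.572 cm ≈ 22.57 cm

22.57 cm


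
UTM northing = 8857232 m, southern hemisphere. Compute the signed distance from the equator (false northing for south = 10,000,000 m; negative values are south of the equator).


For southern: actual = 8857232 - 10000000 = -1142768 m

-1142768 m


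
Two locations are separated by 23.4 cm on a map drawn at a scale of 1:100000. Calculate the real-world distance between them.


ground = 23.4 cm * 100000 / 100 = 23400.0 m = 23.4 km

23.4 km


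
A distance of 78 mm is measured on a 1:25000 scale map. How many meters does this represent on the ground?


ground = 78 mm * 25000 / 1000 = 1950.0 m

1950.0 m


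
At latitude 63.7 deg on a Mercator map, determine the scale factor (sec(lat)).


SF = 1 / cos(63.7) = 1 / 0.443071 = 2.257

2.257


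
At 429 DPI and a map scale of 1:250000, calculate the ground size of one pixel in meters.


pixel_cm = 2.54 / 429 ≈ 0.005921 cm
ground = pixel_cm * 250000 / 100 = 2.54 * 250000 / (429 * 100) = 635000 / 42900 ≈ 14.8 m

14.8 m


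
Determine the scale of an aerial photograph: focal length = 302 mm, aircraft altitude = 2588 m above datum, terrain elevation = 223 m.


scale = f / (H - h) = 302 mm / 2365 m = 302 / 2365000 = 1:7831

1:7831


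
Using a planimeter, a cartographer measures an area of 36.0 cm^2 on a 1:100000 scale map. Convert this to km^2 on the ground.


ground_area = 36.0 * (100000/100)^2 = 36000000.0 m^2 = 36.0 km^2

36.0 km^2


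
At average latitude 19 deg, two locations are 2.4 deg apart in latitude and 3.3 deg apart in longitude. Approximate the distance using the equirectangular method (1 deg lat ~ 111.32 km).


dlat_km = 2.4 * 111.32 = 267.168
dlon_km = 3.3 * 111.32 * cos(19) ≈ 347.342
dist = sqrt(267.168^2 + 347.342^2) ≈ 438.2 km

438.2 km


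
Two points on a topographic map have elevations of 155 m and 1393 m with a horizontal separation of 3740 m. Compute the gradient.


gradient = (1393 - 155) / 3740 = 1238 / 3740 = 0.331

0.331


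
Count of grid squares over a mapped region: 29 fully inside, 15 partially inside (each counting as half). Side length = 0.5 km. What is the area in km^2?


effective squares = 29 + 15 * 0.5 = 36.5
area = 36.5 * 0.25 = 9.125 km^2

9.125 km^2


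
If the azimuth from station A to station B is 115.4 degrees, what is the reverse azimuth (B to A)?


back azimuth = (115.4 + 180) mod 360 = 295.4 degrees

295.4 degrees


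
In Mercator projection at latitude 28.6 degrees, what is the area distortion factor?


area_distortion = 1/cos^2(28.6) = 1.297

1.297


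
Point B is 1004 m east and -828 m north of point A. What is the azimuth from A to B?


az = atan2(1004, -828) = 129.5 deg
adjusted to 0-360: 129.5 degrees

129.5 degrees


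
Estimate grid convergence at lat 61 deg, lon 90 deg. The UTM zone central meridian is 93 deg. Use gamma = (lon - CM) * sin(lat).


gamma = (90 - 93) * sin(61) = -3 * 0.87462 = -2.624 degrees

-2.624 degrees


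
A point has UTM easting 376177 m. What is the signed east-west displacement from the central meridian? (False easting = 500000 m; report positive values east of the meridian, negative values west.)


displacement = 376177 - 500000 = -123823 m

-123823 m


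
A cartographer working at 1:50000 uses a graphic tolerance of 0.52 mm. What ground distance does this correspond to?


ground = 0.52 mm * 50000 / 1000 = 26.0 m

26.0 m


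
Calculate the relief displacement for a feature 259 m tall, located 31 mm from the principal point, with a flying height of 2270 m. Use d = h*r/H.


d = h * r / H = 259 * 31 / 2270 = 3.54 mm

3.54 mm


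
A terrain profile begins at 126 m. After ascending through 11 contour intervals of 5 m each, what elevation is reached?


elevation = 126 + 11 * 5 = 181 m

181 m


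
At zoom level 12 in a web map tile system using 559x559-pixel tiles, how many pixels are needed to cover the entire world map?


tiles per axis = 2^12 = 4096
total tiles = 4096^2 = 16777216
pixels per axis = 4096 * 559 = 2289664
total pixels = 2289664^2 = 5242561232896

5242561232896 pixels


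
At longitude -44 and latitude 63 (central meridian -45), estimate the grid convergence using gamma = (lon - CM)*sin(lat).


gamma = (-44 - -45) * sin(63) = 1 * 0.891007 = 0.891 degrees

0.891 degrees


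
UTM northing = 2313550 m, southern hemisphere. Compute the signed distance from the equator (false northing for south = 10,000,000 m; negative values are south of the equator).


For southern: actual = 2313550 - 10000000 = -7686450 m

-7686450 m


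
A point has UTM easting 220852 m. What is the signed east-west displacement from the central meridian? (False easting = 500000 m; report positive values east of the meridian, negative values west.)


displacement = 220852 - 500000 = -279148 m

-279148 m


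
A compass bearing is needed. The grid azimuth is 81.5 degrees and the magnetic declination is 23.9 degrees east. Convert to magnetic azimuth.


magnetic azimuth = grid azimuth - declination (east +ve)
mag_az = 81.5 - 23.9 = 57.6 degrees

57.6 degrees


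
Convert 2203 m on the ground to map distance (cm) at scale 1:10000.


map_cm = 2203 * 100 / 10000 = 22.03 cm

22.03 cm


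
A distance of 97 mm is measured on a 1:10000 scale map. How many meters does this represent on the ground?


ground = 97 mm * 10000 / 1000 = 970.0 m

970.0 m


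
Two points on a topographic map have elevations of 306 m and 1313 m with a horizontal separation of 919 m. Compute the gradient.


gradient = (1313 - 306) / 919 = 1007 / 919 = 1.0958

1.0958
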